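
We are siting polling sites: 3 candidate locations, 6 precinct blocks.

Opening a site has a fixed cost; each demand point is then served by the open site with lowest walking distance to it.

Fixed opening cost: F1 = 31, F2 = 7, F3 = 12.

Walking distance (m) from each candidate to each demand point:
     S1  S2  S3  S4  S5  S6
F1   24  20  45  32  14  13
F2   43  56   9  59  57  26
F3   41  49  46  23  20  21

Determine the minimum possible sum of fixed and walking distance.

150

Open {F1, F2}: assign each demand point to its cheapest open site.
  S1→F1 24, S2→F1 20, S3→F2 9, S4→F1 32, S5→F1 14, S6→F1 13
  walking distance 112, fixed 38 → total 150.
Compare {F1, F2, F3}: walking distance 103 + fixed 50 = 153.
Compare {F1}: walking distance 148 + fixed 31 = 179.
Compare {F1, F3}: walking distance 139 + fixed 43 = 182.
All other subsets cost ≥ 153. Minimum total cost: 150.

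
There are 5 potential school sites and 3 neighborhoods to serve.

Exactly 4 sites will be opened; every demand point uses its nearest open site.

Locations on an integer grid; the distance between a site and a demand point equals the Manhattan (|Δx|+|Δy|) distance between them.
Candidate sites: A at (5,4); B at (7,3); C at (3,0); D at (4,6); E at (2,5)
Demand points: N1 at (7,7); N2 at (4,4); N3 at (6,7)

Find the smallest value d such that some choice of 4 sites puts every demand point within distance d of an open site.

Open {A, B, C, D}.
  Farthest demand point is N1 at distance 4 (to B); all others are ≤ 4.
With {A, B, C, E} the worst case is 4.
With {A, B, D, E} the worst case is 4.
No size-4 selection achieves below 4.

4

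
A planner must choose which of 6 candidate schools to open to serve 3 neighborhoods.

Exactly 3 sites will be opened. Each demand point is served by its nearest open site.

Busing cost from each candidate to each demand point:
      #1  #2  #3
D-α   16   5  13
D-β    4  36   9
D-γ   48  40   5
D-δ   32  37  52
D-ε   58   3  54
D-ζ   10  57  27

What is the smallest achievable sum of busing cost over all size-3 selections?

Open {D-β, D-γ, D-ε}.
  #1→D-β 4, #2→D-ε 3, #3→D-γ 5  ⇒ total 12.
Compare {D-α, D-β, D-γ}: total 14.
Compare {D-α, D-β, D-ε}: total 16.
No size-3 selection does better; minimum is 12.

12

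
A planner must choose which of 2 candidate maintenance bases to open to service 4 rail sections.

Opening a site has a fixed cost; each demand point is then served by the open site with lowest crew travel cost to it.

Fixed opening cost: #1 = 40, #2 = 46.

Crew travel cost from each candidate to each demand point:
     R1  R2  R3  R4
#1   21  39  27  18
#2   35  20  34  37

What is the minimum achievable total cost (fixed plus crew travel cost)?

Open {#1}: assign each demand point to its cheapest open site.
  R1→#1 21, R2→#1 39, R3→#1 27, R4→#1 18
  crew travel cost 105, fixed 40 → total 145.
Compare {#2}: crew travel cost 126 + fixed 46 = 172.
Compare {#1, #2}: crew travel cost 86 + fixed 86 = 172.

145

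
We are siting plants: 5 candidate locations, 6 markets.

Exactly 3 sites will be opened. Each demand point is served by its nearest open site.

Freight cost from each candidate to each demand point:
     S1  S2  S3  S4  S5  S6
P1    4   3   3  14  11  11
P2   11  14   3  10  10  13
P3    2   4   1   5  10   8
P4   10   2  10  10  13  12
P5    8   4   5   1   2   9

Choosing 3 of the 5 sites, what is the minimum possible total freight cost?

16

Open {P3, P4, P5}.
  S1→P3 2, S2→P4 2, S3→P3 1, S4→P5 1, S5→P5 2, S6→P3 8  ⇒ total 16.
Compare {P1, P3, P5}: total 17.
Compare {P2, P3, P5}: total 18.
No size-3 selection does better; minimum is 16.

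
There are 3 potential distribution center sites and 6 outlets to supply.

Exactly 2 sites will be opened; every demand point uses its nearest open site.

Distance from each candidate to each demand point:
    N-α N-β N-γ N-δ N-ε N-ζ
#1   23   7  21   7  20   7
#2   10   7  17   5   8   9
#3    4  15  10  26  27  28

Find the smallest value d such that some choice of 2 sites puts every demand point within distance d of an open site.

Open {#2, #3}.
  Farthest demand point is N-γ at distance 10 (to #3); all others are ≤ 10.
With {#1, #2} the worst case is 17.
With {#1, #3} the worst case is 20.
No size-2 selection achieves below 10.

10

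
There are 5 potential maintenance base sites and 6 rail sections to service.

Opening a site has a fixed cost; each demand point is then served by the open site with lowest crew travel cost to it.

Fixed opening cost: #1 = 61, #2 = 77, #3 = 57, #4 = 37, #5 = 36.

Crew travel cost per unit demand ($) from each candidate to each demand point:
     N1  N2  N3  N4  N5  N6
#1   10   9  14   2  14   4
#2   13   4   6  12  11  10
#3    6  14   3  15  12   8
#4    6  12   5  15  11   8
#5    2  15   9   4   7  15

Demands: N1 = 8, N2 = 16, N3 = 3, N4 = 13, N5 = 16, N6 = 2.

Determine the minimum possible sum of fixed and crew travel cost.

Open {#2, #5}: assign each demand point to its cheapest open site.
  N1→#5 8×2=16, N2→#2 16×4=64, N3→#2 3×6=18, N4→#5 13×4=52, N5→#5 16×7=112, N6→#2 2×10=20
  crew travel cost 282, fixed 113 → total 395.
Compare {#1, #2, #5}: crew travel cost 244 + fixed 174 = 418.
Compare {#2, #4, #5}: crew travel cost 275 + fixed 150 = 425.
Compare {#1, #5}: crew travel cost 333 + fixed 97 = 430.
All other subsets cost ≥ 418. Minimum total cost: 395.

395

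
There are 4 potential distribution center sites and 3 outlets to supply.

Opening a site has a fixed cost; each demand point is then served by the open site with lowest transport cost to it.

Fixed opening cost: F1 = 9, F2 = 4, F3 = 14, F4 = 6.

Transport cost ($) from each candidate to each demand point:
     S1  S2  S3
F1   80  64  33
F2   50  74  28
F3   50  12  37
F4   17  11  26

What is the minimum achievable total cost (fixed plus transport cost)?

Open {F4}: assign each demand point to its cheapest open site.
  S1→F4 17, S2→F4 11, S3→F4 26
  transport cost 54, fixed 6 → total 60.
Compare {F2, F4}: transport cost 54 + fixed 10 = 64.
Compare {F1, F4}: transport cost 54 + fixed 15 = 69.
Compare {F1, F2, F4}: transport cost 54 + fixed 19 = 73.
All other subsets cost ≥ 64. Minimum total cost: 60.

60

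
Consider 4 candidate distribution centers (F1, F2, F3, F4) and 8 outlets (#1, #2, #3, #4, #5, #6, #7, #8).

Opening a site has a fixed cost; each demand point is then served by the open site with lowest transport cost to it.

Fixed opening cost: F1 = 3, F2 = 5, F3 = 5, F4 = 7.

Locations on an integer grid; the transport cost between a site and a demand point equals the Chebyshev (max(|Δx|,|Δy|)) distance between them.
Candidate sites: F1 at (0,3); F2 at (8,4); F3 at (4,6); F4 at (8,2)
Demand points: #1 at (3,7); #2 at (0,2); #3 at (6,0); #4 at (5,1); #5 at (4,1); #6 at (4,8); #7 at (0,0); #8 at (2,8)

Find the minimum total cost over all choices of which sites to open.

Open {F1, F3}: assign each demand point to its cheapest open site.
  #1→F3 1, #2→F1 1, #3→F1 6, #4→F1 5, #5→F1 4, #6→F3 2, #7→F1 3, #8→F3 2
  transport cost 24, fixed 8 → total 32.
Compare {F1, F2, F3}: transport cost 20 + fixed 13 = 33.
Compare {F1, F3, F4}: transport cost 18 + fixed 15 = 33.
Compare {F1}: transport cost 33 + fixed 3 = 36.
All other subsets cost ≥ 33. Minimum total cost: 32.

32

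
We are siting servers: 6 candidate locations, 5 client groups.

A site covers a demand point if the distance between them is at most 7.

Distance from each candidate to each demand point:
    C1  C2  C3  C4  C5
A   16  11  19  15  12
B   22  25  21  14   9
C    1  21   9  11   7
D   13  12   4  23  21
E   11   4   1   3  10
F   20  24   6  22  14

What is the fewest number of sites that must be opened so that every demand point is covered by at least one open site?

Coverage sets (demand points within 7 of each site):
  A: {}
  B: {}
  C: {C1, C5}
  D: {C3}
  E: {C2, C3, C4}
  F: {C3}
No single site covers all 5 demand points.
But {C, E} covers everything, so the minimum is 2.

2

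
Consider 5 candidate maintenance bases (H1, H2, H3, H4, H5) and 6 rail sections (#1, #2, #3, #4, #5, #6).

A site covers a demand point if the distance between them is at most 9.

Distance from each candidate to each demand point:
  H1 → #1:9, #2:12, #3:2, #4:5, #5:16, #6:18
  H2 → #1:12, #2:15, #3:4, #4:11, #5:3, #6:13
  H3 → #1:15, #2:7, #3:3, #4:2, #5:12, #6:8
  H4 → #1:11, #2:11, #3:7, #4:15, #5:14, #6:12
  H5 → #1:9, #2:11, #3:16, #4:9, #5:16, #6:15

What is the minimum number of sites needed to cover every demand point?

Coverage sets (demand points within 9 of each site):
  H1: {#1, #3, #4}
  H2: {#3, #5}
  H3: {#2, #3, #4, #6}
  H4: {#3}
  H5: {#1, #4}
No 2 sites suffice: every size-2 union leaves at least one demand point uncovered.
But {H1, H2, H3} covers everything, so the minimum is 3.

3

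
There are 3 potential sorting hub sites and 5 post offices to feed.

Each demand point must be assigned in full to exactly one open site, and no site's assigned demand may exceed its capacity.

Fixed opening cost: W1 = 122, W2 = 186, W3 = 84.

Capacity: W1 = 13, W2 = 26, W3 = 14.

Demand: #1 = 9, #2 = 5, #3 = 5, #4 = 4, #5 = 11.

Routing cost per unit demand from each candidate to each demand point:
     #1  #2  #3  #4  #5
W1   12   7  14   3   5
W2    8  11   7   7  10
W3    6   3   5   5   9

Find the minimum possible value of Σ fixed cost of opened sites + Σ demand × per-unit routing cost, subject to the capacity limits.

Open {W2, W3}; cheapest assignment that respects the capacities:
  W2 (cap 26, load 20): #3, #4, #5 — cost 5×7 + 4×7 + 11×10 = 173
  W3 (cap 14, load 14): #1, #2 — cost 9×6 + 5×3 = 69
  Shipping 242, fixed 270 → total 512.
  Any other capacity-feasible assignment to {W2, W3} ships for at least 242.
Compare {W1, W2}: its best feasible assignment gives total 553.
Compare {W1, W2, W3}: its best feasible assignment gives total 579.
Every other set of open sites that can feasibly serve all demand totals ≥ 553 even under its best assignment. Minimum: 512.

512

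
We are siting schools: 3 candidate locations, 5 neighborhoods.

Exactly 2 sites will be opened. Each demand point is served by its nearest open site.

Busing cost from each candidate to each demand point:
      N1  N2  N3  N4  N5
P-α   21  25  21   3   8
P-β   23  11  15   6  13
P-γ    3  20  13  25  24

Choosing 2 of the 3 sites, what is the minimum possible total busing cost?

46

Open {P-β, P-γ}.
  N1→P-γ 3, N2→P-β 11, N3→P-γ 13, N4→P-β 6, N5→P-β 13  ⇒ total 46.
Compare {P-α, P-γ}: total 47.
Compare {P-α, P-β}: total 58.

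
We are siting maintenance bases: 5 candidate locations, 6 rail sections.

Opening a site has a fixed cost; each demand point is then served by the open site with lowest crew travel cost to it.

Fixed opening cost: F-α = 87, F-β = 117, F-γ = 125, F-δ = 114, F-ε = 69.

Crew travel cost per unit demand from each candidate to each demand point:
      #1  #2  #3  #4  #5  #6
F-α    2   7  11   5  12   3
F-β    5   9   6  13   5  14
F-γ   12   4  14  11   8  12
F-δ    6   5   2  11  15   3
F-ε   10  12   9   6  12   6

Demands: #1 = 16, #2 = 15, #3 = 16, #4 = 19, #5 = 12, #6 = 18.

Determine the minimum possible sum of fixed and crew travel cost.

Open {F-α, F-δ}: assign each demand point to its cheapest open site.
  #1→F-α 16×2=32, #2→F-δ 15×5=75, #3→F-δ 16×2=32, #4→F-α 19×5=95, #5→F-α 12×12=144, #6→F-α 18×3=54
  crew travel cost 432, fixed 201 → total 633.
Compare {F-α, F-β}: crew travel cost 442 + fixed 204 = 646.
Compare {F-α, F-β, F-δ}: crew travel cost 348 + fixed 318 = 666.
Compare {F-α}: crew travel cost 606 + fixed 87 = 693.
All other subsets cost ≥ 646. Minimum total cost: 633.

633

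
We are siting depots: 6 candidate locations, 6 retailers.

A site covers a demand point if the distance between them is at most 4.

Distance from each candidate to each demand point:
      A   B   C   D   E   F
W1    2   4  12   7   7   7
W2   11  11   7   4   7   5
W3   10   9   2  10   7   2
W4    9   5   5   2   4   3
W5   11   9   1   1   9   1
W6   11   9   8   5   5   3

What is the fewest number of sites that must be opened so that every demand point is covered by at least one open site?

3

Coverage sets (demand points within 4 of each site):
  W1: {A, B}
  W2: {D}
  W3: {C, F}
  W4: {D, E, F}
  W5: {C, D, F}
  W6: {F}
No 2 sites suffice: every size-2 union leaves at least one demand point uncovered.
But {W1, W3, W4} covers everything, so the minimum is 3.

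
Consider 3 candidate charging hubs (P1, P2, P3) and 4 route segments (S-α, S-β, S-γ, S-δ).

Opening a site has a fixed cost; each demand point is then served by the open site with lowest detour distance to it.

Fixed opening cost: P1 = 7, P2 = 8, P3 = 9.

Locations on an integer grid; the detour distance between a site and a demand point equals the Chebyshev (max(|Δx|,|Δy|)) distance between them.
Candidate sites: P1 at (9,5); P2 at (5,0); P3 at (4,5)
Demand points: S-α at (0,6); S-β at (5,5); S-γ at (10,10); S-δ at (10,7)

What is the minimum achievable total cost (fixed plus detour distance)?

Open {P3}: assign each demand point to its cheapest open site.
  S-α→P3 4, S-β→P3 1, S-γ→P3 6, S-δ→P3 6
  detour distance 17, fixed 9 → total 26.
Compare {P1}: detour distance 20 + fixed 7 = 27.
Compare {P1, P3}: detour distance 12 + fixed 16 = 28.
Compare {P1, P2}: detour distance 17 + fixed 15 = 32.
All other subsets cost ≥ 27. Minimum total cost: 26.

26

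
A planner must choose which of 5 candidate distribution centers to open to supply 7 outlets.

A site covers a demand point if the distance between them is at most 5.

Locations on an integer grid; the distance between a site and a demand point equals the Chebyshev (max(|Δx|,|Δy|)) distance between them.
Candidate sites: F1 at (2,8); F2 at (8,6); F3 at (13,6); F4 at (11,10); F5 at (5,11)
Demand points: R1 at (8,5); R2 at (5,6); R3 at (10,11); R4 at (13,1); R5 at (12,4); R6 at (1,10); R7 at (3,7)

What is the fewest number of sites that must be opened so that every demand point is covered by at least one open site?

2

Coverage sets (demand points within 5 of each site):
  F1: {R2, R6, R7}
  F2: {R1, R2, R3, R4, R5, R7}
  F3: {R1, R3, R4, R5}
  F4: {R1, R3}
  F5: {R2, R3, R6, R7}
No single site covers all 7 demand points.
But {F1, F2} covers everything, so the minimum is 2.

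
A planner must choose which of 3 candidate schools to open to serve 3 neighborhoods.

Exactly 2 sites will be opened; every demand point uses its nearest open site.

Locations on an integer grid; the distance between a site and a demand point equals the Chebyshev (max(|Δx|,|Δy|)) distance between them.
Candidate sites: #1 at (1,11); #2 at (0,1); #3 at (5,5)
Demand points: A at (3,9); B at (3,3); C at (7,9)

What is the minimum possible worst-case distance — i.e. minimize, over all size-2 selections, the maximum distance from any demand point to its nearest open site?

4

Open {#1, #3}.
  Farthest demand point is C at distance 4 (to #3); all others are ≤ 4.
With {#2, #3} the worst case is 4.
With {#1, #2} the worst case is 6.
No size-2 selection achieves below 4.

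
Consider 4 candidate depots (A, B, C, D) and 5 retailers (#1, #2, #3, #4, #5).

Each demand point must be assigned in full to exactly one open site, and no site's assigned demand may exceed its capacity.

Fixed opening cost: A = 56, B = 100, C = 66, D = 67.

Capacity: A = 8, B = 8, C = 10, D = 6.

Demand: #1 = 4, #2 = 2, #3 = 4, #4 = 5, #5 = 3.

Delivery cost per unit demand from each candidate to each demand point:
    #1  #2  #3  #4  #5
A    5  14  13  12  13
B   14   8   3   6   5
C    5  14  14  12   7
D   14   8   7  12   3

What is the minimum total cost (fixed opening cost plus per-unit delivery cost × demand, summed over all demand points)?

Open {A, C}; cheapest assignment that respects the capacities:
  A (cap 8, load 8): #1, #3 — cost 4×5 + 4×13 = 72
  C (cap 10, load 10): #2, #4, #5 — cost 2×14 + 5×12 + 3×7 = 109
  Shipping 181, fixed 122 → total 303.
  Any other capacity-feasible assignment to {A, C} ships for at least 181.
Compare {B, C}: its best feasible assignment gives total 315.
Compare {A, B, D}: its best feasible assignment gives total 332.
Every other set of open sites that can feasibly serve all demand totals ≥ 315 even under its best assignment. Minimum: 303.

303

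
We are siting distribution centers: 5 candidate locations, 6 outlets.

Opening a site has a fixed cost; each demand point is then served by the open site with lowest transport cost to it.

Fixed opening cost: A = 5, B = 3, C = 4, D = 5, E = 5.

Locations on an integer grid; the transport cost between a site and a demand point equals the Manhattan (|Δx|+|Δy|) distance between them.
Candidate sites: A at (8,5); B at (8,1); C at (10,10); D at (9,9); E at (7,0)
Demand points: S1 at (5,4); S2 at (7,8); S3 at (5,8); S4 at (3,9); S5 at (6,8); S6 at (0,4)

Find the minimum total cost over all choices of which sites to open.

41

Open {A, D}: assign each demand point to its cheapest open site.
  S1→A 4, S2→D 3, S3→D 5, S4→D 6, S5→D 4, S6→A 9
  transport cost 31, fixed 10 → total 41.
Compare {A}: transport cost 37 + fixed 5 = 42.
Compare {B, D}: transport cost 35 + fixed 8 = 43.
Compare {A, B, D}: transport cost 31 + fixed 13 = 44.
All other subsets cost ≥ 42. Minimum total cost: 41.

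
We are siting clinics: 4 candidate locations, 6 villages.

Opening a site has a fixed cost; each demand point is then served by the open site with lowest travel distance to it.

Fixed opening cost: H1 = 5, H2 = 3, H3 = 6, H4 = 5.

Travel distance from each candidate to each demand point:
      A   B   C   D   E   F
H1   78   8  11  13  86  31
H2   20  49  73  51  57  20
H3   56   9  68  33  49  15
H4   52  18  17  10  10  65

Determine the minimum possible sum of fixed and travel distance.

92

Open {H1, H2, H4}: assign each demand point to its cheapest open site.
  A→H2 20, B→H1 8, C→H1 11, D→H4 10, E→H4 10, F→H2 20
  travel distance 79, fixed 13 → total 92.
Compare {H1, H2, H3, H4}: travel distance 74 + fixed 19 = 93.
Compare {H2, H3, H4}: travel distance 81 + fixed 14 = 95.
Compare {H2, H4}: travel distance 95 + fixed 8 = 103.
All other subsets cost ≥ 93. Minimum total cost: 92.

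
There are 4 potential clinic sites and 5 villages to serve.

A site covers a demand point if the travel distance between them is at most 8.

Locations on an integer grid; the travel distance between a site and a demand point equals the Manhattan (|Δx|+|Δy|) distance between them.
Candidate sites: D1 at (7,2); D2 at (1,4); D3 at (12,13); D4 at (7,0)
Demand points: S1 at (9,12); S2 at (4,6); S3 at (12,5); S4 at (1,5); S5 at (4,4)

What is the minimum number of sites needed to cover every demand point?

Coverage sets (demand points within 8 of each site):
  D1: {S2, S3, S5}
  D2: {S2, S4, S5}
  D3: {S1, S3}
  D4: {S5}
No single site covers all 5 demand points.
But {D2, D3} covers everything, so the minimum is 2.

2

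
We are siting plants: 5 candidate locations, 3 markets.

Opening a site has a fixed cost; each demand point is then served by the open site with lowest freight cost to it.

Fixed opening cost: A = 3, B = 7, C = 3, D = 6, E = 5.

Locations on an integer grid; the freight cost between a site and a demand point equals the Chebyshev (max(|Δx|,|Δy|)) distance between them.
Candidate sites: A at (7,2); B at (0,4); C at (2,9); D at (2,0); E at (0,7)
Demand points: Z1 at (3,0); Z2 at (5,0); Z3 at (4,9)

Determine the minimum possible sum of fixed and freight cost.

Open {A, C}: assign each demand point to its cheapest open site.
  Z1→A 4, Z2→A 2, Z3→C 2
  freight cost 8, fixed 6 → total 14.
Compare {C, D}: freight cost 6 + fixed 9 = 15.
Compare {A}: freight cost 13 + fixed 3 = 16.
Compare {A, C, D}: freight cost 5 + fixed 12 = 17.
All other subsets cost ≥ 15. Minimum total cost: 14.

14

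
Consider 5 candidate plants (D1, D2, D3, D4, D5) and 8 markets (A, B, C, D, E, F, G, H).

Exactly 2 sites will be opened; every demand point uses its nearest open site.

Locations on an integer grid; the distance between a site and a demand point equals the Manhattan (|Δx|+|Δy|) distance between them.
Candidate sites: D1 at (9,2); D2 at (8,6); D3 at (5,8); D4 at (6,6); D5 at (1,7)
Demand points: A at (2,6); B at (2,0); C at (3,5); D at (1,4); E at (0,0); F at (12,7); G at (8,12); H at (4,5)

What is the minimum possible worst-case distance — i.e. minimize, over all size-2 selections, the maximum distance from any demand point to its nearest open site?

8

Open {D2, D5}.
  Farthest demand point is B at distance 8 (to D5); all others are ≤ 8.
With {D3, D5} the worst case is 8.
With {D4, D5} the worst case is 8.
No size-2 selection achieves below 8.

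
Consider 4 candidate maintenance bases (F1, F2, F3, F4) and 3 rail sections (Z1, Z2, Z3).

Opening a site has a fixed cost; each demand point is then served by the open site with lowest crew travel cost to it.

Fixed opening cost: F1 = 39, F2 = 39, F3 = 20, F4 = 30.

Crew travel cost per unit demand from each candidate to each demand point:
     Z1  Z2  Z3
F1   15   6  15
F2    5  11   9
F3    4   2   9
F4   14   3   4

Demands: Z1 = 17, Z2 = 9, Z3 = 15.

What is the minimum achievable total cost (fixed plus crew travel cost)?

196

Open {F3, F4}: assign each demand point to its cheapest open site.
  Z1→F3 17×4=68, Z2→F3 9×2=18, Z3→F4 15×4=60
  crew travel cost 146, fixed 50 → total 196.
Compare {F1, F3, F4}: crew travel cost 146 + fixed 89 = 235.
Compare {F2, F3, F4}: crew travel cost 146 + fixed 89 = 235.
Compare {F3}: crew travel cost 221 + fixed 20 = 241.
All other subsets cost ≥ 235. Minimum total cost: 196.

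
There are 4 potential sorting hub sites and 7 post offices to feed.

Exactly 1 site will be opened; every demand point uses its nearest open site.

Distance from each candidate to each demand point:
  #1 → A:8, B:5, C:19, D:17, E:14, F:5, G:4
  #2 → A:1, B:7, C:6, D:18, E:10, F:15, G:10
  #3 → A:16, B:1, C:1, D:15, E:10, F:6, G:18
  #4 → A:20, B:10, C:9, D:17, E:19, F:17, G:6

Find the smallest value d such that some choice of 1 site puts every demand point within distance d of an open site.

Open {#2}.
  Farthest demand point is D at distance 18 (to #2); all others are ≤ 18.
With {#3} the worst case is 18.
With {#1} the worst case is 19.
No size-1 selection achieves below 18.

18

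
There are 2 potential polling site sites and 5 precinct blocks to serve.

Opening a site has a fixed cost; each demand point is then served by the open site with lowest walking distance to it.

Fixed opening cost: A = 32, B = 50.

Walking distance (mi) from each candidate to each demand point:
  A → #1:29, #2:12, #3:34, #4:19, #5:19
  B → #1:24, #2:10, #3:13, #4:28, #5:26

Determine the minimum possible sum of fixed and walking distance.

145

Open {A}: assign each demand point to its cheapest open site.
  #1→A 29, #2→A 12, #3→A 34, #4→A 19, #5→A 19
  walking distance 113, fixed 32 → total 145.
Compare {B}: walking distance 101 + fixed 50 = 151.
Compare {A, B}: walking distance 85 + fixed 82 = 167.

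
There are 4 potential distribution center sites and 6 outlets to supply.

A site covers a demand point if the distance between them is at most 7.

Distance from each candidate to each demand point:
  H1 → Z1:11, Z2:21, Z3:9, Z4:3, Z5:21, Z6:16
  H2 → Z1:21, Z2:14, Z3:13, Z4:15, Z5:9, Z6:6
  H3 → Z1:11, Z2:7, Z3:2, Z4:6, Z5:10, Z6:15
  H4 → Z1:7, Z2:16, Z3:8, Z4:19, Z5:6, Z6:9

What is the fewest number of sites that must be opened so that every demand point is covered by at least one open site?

3

Coverage sets (demand points within 7 of each site):
  H1: {Z4}
  H2: {Z6}
  H3: {Z2, Z3, Z4}
  H4: {Z1, Z5}
No 2 sites suffice: every size-2 union leaves at least one demand point uncovered.
But {H2, H3, H4} covers everything, so the minimum is 3.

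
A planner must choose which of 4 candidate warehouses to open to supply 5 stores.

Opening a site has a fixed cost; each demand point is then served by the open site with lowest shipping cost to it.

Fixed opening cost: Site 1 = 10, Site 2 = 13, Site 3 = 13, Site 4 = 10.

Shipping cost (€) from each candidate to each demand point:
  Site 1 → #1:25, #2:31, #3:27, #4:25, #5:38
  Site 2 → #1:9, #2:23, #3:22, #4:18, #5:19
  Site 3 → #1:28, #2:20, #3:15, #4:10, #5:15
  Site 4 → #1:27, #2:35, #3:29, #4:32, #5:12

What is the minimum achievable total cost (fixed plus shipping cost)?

Open {Site 2, Site 3}: assign each demand point to its cheapest open site.
  #1→Site 2 9, #2→Site 3 20, #3→Site 3 15, #4→Site 3 10, #5→Site 3 15
  shipping cost 69, fixed 26 → total 95.
Compare {Site 3}: shipping cost 88 + fixed 13 = 101.
Compare {Site 2, Site 3, Site 4}: shipping cost 66 + fixed 36 = 102.
Compare {Site 2}: shipping cost 91 + fixed 13 = 104.
All other subsets cost ≥ 101. Minimum total cost: 95.

95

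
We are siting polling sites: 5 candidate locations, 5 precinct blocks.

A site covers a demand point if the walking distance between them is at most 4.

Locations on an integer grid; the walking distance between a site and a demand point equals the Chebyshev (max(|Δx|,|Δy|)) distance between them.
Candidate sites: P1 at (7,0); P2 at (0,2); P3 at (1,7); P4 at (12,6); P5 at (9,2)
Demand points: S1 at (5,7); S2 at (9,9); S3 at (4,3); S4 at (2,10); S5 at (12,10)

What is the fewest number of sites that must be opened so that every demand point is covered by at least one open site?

2

Coverage sets (demand points within 4 of each site):
  P1: {S3}
  P2: {S3}
  P3: {S1, S3, S4}
  P4: {S2, S5}
  P5: {}
No single site covers all 5 demand points.
But {P3, P4} covers everything, so the minimum is 2.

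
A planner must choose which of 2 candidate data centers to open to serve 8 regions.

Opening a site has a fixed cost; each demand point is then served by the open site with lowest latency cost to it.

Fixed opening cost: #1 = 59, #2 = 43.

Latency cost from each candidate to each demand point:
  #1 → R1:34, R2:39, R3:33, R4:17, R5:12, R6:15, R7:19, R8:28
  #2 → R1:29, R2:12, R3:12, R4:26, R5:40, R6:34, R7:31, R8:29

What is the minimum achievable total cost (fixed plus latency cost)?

Open {#1, #2}: assign each demand point to its cheapest open site.
  R1→#2 29, R2→#2 12, R3→#2 12, R4→#1 17, R5→#1 12, R6→#1 15, R7→#1 19, R8→#1 28
  latency cost 144, fixed 102 → total 246.
Compare {#1}: latency cost 197 + fixed 59 = 256.
Compare {#2}: latency cost 213 + fixed 43 = 256.

246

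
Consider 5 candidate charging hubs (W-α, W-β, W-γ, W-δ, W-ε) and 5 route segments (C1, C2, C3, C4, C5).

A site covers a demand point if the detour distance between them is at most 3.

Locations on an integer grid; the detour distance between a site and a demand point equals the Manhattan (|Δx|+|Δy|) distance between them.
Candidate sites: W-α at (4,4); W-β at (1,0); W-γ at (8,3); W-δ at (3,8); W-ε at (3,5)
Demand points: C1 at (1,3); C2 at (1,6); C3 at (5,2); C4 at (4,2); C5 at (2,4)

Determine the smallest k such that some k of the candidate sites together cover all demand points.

Coverage sets (demand points within 3 of each site):
  W-α: {C3, C4, C5}
  W-β: {C1}
  W-γ: {}
  W-δ: {}
  W-ε: {C2, C5}
No 2 sites suffice: every size-2 union leaves at least one demand point uncovered.
But {W-α, W-β, W-ε} covers everything, so the minimum is 3.

3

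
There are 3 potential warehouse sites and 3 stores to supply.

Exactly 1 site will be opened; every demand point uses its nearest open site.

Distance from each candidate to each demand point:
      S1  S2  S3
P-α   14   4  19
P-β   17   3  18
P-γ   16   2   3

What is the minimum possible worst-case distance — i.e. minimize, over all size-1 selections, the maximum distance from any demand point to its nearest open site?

Open {P-γ}.
  Farthest demand point is S1 at distance 16 (to P-γ); all others are ≤ 16.
With {P-β} the worst case is 18.
With {P-α} the worst case is 19.
No size-1 selection achieves below 16.

16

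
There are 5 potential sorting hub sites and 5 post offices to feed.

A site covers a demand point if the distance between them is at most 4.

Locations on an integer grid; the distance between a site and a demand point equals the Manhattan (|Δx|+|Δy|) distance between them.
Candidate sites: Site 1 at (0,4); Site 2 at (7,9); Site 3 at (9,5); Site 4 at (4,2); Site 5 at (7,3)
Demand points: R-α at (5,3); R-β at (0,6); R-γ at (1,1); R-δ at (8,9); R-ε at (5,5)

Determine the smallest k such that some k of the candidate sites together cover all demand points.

3

Coverage sets (demand points within 4 of each site):
  Site 1: {R-β, R-γ}
  Site 2: {R-δ}
  Site 3: {R-ε}
  Site 4: {R-α, R-γ, R-ε}
  Site 5: {R-α, R-ε}
No 2 sites suffice: every size-2 union leaves at least one demand point uncovered.
But {Site 1, Site 2, Site 4} covers everything, so the minimum is 3.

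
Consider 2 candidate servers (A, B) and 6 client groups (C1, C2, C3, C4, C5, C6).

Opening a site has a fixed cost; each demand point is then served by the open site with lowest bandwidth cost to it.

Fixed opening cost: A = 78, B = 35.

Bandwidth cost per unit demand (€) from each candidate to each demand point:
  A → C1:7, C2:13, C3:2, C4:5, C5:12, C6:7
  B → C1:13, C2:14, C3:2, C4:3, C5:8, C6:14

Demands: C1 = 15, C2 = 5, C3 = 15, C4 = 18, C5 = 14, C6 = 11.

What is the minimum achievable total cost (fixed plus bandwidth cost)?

Open {A, B}: assign each demand point to its cheapest open site.
  C1→A 15×7=105, C2→A 5×13=65, C3→A 15×2=30, C4→B 18×3=54, C5→B 14×8=112, C6→A 11×7=77
  bandwidth cost 443, fixed 113 → total 556.
Compare {A}: bandwidth cost 535 + fixed 78 = 613.
Compare {B}: bandwidth cost 615 + fixed 35 = 650.

556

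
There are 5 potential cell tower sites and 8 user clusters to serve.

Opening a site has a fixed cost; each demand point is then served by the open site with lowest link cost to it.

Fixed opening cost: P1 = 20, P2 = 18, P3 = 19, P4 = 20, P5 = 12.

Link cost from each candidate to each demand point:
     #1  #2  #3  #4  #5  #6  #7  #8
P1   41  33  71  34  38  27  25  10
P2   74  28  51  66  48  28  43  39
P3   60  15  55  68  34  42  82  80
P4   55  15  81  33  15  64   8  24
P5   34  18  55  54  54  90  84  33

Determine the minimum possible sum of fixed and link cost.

249

Open {P1, P4, P5}: assign each demand point to its cheapest open site.
  #1→P5 34, #2→P4 15, #3→P5 55, #4→P4 33, #5→P4 15, #6→P1 27, #7→P4 8, #8→P1 10
  link cost 197, fixed 52 → total 249.
Compare {P1, P2, P4}: link cost 200 + fixed 58 = 258.
Compare {P2, P4, P5}: link cost 208 + fixed 50 = 258.
Compare {P1, P4}: link cost 220 + fixed 40 = 260.
All other subsets cost ≥ 258. Minimum total cost: 249.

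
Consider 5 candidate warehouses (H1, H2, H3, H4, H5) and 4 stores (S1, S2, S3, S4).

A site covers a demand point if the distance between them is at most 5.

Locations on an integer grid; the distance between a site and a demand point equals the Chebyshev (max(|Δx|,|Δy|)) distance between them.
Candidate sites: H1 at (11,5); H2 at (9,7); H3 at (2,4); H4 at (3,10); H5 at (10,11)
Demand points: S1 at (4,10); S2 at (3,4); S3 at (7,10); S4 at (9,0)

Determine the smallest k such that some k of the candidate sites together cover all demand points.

Coverage sets (demand points within 5 of each site):
  H1: {S3, S4}
  H2: {S1, S3}
  H3: {S2}
  H4: {S1, S3}
  H5: {S3}
No 2 sites suffice: every size-2 union leaves at least one demand point uncovered.
But {H1, H2, H3} covers everything, so the minimum is 3.

3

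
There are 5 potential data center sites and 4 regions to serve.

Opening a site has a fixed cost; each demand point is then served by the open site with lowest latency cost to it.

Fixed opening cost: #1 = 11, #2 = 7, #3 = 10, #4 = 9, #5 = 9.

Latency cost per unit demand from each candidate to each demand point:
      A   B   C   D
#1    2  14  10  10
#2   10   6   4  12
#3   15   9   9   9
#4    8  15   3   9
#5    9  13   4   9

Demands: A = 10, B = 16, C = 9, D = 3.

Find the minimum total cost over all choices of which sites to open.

Open {#1, #2, #4}: assign each demand point to its cheapest open site.
  A→#1 10×2=20, B→#2 16×6=96, C→#4 9×3=27, D→#4 3×9=27
  latency cost 170, fixed 27 → total 197.
Compare {#1, #2}: latency cost 182 + fixed 18 = 200.
Compare {#1, #2, #5}: latency cost 179 + fixed 27 = 206.
Compare {#1, #2, #4, #5}: latency cost 170 + fixed 36 = 206.
All other subsets cost ≥ 200. Minimum total cost: 197.

197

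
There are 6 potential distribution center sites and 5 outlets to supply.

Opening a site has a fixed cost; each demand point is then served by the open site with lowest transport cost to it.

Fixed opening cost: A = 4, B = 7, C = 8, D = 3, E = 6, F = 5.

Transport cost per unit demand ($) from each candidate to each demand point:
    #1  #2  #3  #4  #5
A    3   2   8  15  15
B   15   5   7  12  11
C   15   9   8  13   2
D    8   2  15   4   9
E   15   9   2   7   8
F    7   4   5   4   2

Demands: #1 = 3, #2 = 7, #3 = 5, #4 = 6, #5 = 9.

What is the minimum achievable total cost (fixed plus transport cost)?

90

Open {A, E, F}: assign each demand point to its cheapest open site.
  #1→A 3×3=9, #2→A 7×2=14, #3→E 5×2=10, #4→F 6×4=24, #5→F 9×2=18
  transport cost 75, fixed 15 → total 90.
Compare {A, D, E, F}: transport cost 75 + fixed 18 = 93.
Compare {A, C, D, E}: transport cost 75 + fixed 21 = 96.
Compare {A, B, E, F}: transport cost 75 + fixed 22 = 97.
All other subsets cost ≥ 93. Minimum total cost: 90.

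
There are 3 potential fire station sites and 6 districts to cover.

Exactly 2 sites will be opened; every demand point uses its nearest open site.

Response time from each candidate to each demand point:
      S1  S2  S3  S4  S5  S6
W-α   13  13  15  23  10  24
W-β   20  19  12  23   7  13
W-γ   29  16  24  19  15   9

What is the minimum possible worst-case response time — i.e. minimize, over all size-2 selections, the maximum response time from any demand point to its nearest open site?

19

Open {W-α, W-γ}.
  Farthest demand point is S4 at response time 19 (to W-γ); all others are ≤ 19.
With {W-β, W-γ} the worst case is 20.
With {W-α, W-β} the worst case is 23.
No size-2 selection achieves below 19.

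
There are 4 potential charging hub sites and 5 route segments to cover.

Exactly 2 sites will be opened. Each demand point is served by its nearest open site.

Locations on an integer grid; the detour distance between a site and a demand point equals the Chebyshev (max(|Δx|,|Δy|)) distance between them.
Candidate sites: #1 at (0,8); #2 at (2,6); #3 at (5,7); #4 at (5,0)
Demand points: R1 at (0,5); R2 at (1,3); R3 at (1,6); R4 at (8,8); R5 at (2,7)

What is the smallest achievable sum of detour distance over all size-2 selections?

10

Open {#2, #3}.
  R1→#2 2, R2→#2 3, R3→#2 1, R4→#3 3, R5→#2 1  ⇒ total 10.
Compare {#1, #2}: total 13.
Compare {#2, #4}: total 13.
No size-2 selection does better; minimum is 10.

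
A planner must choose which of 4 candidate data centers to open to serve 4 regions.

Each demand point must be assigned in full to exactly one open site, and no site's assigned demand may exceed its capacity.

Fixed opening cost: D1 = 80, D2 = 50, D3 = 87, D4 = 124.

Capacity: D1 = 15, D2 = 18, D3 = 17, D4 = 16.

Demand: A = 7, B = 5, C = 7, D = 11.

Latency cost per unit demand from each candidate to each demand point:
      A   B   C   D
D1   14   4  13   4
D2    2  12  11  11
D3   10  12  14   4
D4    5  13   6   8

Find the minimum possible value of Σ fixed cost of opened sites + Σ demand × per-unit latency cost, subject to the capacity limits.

332

Open {D2, D3}; cheapest assignment that respects the capacities:
  D2 (cap 18, load 14): A, C — cost 7×2 + 7×11 = 91
  D3 (cap 17, load 16): B, D — cost 5×12 + 11×4 = 104
  Shipping 195, fixed 137 → total 332.
  Any other capacity-feasible assignment to {D2, D3} ships for at least 195.
Compare {D1, D2, D3}: its best feasible assignment gives total 372.
Compare {D1, D2}: its best feasible assignment gives total 376.
Every other set of open sites that can feasibly serve all demand totals ≥ 372 even under its best assignment. Minimum: 332.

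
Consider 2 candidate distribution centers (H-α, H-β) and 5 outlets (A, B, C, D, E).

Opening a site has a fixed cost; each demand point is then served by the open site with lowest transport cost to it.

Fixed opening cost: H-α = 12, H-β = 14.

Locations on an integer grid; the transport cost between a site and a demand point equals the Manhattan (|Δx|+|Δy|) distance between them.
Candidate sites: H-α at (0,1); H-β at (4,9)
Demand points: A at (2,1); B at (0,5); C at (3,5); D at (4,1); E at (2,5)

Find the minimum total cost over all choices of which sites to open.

Open {H-α}: assign each demand point to its cheapest open site.
  A→H-α 2, B→H-α 4, C→H-α 7, D→H-α 4, E→H-α 6
  transport cost 23, fixed 12 → total 35.
Compare {H-α, H-β}: transport cost 21 + fixed 26 = 47.
Compare {H-β}: transport cost 37 + fixed 14 = 51.

35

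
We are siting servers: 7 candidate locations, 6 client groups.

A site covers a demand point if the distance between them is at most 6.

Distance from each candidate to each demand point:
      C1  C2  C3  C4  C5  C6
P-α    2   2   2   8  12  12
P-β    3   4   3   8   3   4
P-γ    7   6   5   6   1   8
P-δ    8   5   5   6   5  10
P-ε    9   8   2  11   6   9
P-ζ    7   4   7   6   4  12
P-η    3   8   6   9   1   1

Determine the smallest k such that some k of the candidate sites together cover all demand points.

Coverage sets (demand points within 6 of each site):
  P-α: {C1, C2, C3}
  P-β: {C1, C2, C3, C5, C6}
  P-γ: {C2, C3, C4, C5}
  P-δ: {C2, C3, C4, C5}
  P-ε: {C3, C5}
  P-ζ: {C2, C4, C5}
  P-η: {C1, C3, C5, C6}
No single site covers all 6 demand points.
But {P-β, P-γ} covers everything, so the minimum is 2.

2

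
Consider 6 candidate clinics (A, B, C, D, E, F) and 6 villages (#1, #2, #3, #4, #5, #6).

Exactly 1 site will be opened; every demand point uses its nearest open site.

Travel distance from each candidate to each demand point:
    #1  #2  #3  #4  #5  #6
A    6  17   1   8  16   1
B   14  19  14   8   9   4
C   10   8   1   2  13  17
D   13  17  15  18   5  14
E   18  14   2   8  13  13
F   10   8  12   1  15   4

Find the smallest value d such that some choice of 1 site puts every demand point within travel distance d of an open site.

15

Open {F}.
  Farthest demand point is #5 at travel distance 15 (to F); all others are ≤ 15.
With {A} the worst case is 17.
With {C} the worst case is 17.
No size-1 selection achieves below 15.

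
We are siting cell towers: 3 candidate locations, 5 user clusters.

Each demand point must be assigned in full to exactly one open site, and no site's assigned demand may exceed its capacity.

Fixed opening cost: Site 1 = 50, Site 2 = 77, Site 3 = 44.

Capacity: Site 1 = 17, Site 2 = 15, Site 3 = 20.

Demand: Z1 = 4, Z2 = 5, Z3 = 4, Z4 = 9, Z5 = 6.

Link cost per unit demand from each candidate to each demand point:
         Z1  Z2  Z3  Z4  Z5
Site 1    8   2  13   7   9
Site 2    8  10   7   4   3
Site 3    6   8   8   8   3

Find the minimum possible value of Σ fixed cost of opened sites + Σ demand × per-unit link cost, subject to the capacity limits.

Open {Site 1, Site 3}; cheapest assignment that respects the capacities:
  Site 1 (cap 17, load 14): Z2, Z4 — cost 5×2 + 9×7 = 73
  Site 3 (cap 20, load 14): Z1, Z3, Z5 — cost 4×6 + 4×8 + 6×3 = 74
  Shipping 147, fixed 94 → total 241.
  Any other capacity-feasible assignment to {Site 1, Site 3} ships for at least 147.
Compare {Site 2, Site 3}: its best feasible assignment gives total 267.
Compare {Site 1, Site 2}: its best feasible assignment gives total 275.
Every other set of open sites that can feasibly serve all demand totals ≥ 267 even under its best assignment. Minimum: 241.

241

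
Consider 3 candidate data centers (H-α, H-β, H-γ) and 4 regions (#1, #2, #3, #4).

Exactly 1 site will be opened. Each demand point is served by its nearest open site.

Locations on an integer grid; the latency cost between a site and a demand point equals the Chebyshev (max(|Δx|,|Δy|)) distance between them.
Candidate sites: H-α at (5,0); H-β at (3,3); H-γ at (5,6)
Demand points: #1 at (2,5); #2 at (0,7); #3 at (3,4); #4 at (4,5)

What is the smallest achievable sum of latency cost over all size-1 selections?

9

Open {H-β}.
  #1→H-β 2, #2→H-β 4, #3→H-β 1, #4→H-β 2  ⇒ total 9.
Compare {H-γ}: total 11.
Compare {H-α}: total 21.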